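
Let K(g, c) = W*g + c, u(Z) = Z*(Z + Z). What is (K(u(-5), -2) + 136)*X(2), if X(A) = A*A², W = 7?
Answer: 3872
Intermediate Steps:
X(A) = A³
u(Z) = 2*Z² (u(Z) = Z*(2*Z) = 2*Z²)
K(g, c) = c + 7*g (K(g, c) = 7*g + c = c + 7*g)
(K(u(-5), -2) + 136)*X(2) = ((-2 + 7*(2*(-5)²)) + 136)*2³ = ((-2 + 7*(2*25)) + 136)*8 = ((-2 + 7*50) + 136)*8 = ((-2 + 350) + 136)*8 = (348 + 136)*8 = 484*8 = 3872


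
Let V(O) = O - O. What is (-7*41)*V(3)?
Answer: 0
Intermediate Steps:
V(O) = 0
(-7*41)*V(3) = -7*41*0 = -287*0 = 0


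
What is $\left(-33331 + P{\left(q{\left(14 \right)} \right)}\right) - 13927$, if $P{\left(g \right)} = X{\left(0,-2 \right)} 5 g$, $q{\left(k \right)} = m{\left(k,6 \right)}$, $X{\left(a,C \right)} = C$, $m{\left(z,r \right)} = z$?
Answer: $-47398$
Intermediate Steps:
$q{\left(k \right)} = k$
$P{\left(g \right)} = - 10 g$ ($P{\left(g \right)} = \left(-2\right) 5 g = - 10 g$)
$\left(-33331 + P{\left(q{\left(14 \right)} \right)}\right) - 13927 = \left(-33331 - 140\right) - 13927 = -33471 - 13927 = -47398$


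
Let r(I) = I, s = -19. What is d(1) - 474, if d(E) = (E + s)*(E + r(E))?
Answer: -510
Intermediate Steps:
d(E) = 2*E*(-19 + E) (d(E) = (E - 19)*(E + E) = (-19 + E)*(2*E) = 2*E*(-19 + E))
d(1) - 474 = 2*1*(-19 + 1) - 474 = 2*1*(-18) - 474 = -36 - 474 = -510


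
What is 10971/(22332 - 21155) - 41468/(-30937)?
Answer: 388217663/36412849 ≈ 10.662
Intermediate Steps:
10971/(22332 - 21155) - 41468/(-30937) = 10971/1177 - 41468*(-1/30937) = 10971*(1/1177) + 41468/30937 = 10971/1177 + 41468/30937 = 388217663/36412849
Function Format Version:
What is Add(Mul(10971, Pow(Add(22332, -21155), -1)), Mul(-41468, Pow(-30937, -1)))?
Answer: Rational(388217663, 36412849) ≈ 10.662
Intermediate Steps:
Add(Mul(10971, Pow(Add(22332, -21155), -1)), Mul(-41468, Pow(-30937, -1))) = Add(Mul(10971, Pow(1177, -1)), Mul(-41468, Rational(-1, 30937))) = Add(Mul(10971, Rational(1, 1177)), Rational(41468, 30937)) = Add(Rational(10971, 1177), Rational(41468, 30937)) = Rational(388217663, 36412849)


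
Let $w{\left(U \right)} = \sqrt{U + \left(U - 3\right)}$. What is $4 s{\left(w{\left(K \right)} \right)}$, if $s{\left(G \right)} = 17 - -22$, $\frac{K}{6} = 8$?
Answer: $156$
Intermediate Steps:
$K = 48$ ($K = 6 \cdot 8 = 48$)
$w{\left(U \right)} = \sqrt{-3 + 2 U}$ ($w{\left(U \right)} = \sqrt{U + \left(-3 + U\right)} = \sqrt{-3 + 2 U}$)
$s{\left(G \right)} = 39$ ($s{\left(G \right)} = 17 + 22 = 39$)
$4 s{\left(w{\left(K \right)} \right)} = 4 \cdot 39 = 156$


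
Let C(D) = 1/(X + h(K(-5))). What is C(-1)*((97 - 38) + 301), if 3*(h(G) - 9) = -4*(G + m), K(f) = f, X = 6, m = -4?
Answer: 40/3 ≈ 13.333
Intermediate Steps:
h(G) = 43/3 - 4*G/3 (h(G) = 9 + (-4*(G - 4))/3 = 9 + (-4*(-4 + G))/3 = 9 + (16 - 4*G)/3 = 9 + (16/3 - 4*G/3) = 43/3 - 4*G/3)
C(D) = 1/27 (C(D) = 1/(6 + (43/3 - 4/3*(-5))) = 1/(6 + (43/3 + 20/3)) = 1/(6 + 21) = 1/27)
C(-1)*((97 - 38) + 301) = ((97 - 38) + 301)/27 = (59 + 301)/27 = (1/27)*360 = 40/3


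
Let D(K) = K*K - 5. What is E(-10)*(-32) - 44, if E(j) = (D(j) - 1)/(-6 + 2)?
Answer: 708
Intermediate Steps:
D(K) = -5 + K² (D(K) = K² - 5 = -5 + K²)
E(j) = 3/2 - j²/4 (E(j) = ((-5 + j²) - 1)/(-6 + 2) = (-6 + j²)/(-4) = (-6 + j²)*(-¼) = 3/2 - j²/4)
E(-10)*(-32) - 44 = (3/2 - ¼*(-10)²)*(-32) - 44 = (3/2 - ¼*100)*(-32) - 44 = (3/2 - 25)*(-32) - 44 = -47/2*(-32) - 44 = 752 - 44 = 708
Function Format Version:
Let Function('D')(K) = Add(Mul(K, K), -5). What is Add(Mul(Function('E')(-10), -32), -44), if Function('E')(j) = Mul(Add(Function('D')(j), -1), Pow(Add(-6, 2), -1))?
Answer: 708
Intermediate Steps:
Function('D')(K) = Add(-5, Pow(K, 2)) (Function('D')(K) = Add(Pow(K, 2), -5) = Add(-5, Pow(K, 2)))
Function('E')(j) = Add(Rational(3, 2), Mul(Rational(-1, 4), Pow(j, 2))) (Function('E')(j) = Mul(Add(Add(-5, Pow(j, 2)), -1), Pow(Add(-6, 2), -1)) = Mul(Add(-6, Pow(j, 2)), Pow(-4, -1)) = Mul(Add(-6, Pow(j, 2)), Rational(-1, 4)) = Add(Rational(3, 2), Mul(Rational(-1, 4), Pow(j, 2))))
Add(Mul(Function('E')(-10), -32), -44) = Add(Mul(Add(Rational(3, 2), Mul(Rational(-1, 4), Pow(-10, 2))), -32), -44) = Add(Mul(Add(Rational(3, 2), Mul(Rational(-1, 4), 100)), -32), -44) = Add(Mul(Add(Rational(3, 2), -25), -32), -44) = Add(Mul(Rational(-47, 2), -32), -44) = Add(752, -44) = 708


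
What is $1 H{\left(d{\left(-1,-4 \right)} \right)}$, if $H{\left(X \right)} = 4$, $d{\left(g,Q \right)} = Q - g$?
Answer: $4$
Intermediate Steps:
$1 H{\left(d{\left(-1,-4 \right)} \right)} = 1 \cdot 4 = 4$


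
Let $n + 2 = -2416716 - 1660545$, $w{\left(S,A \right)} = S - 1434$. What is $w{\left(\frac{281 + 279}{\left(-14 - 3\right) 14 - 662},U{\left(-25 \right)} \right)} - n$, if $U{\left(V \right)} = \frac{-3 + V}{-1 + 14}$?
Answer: $\frac{183412277}{45} \approx 4.0758 \cdot 10^{6}$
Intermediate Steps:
$U{\left(V \right)} = - \frac{3}{13} + \frac{V}{13}$ ($U{\left(V \right)} = \frac{-3 + V}{13} = \left(-3 + V\right) \frac{1}{13} = - \frac{3}{13} + \frac{V}{13}$)
$w{\left(S,A \right)} = -1434 + S$
$n = -4077263$ ($n = -2 - 4077261 = -4077263$)
$w{\left(\frac{281 + 279}{\left(-14 - 3\right) 14 - 662},U{\left(-25 \right)} \right)} - n = \left(-1434 + \frac{281 + 279}{\left(-14 - 3\right) 14 - 662}\right) - -4077263 = \left(-1434 + \frac{560}{\left(-17\right) 14 - 662}\right) + 4077263 = \left(-1434 + \frac{560}{-238 - 662}\right) + 4077263 = \left(-1434 + \frac{560}{-900}\right) + 4077263 = \left(-1434 + 560 \left(- \frac{1}{900}\right)\right) + 4077263 = \left(-1434 - \frac{28}{45}\right) + 4077263 = - \frac{64558}{45} + 4077263 = \frac{183412277}{45}$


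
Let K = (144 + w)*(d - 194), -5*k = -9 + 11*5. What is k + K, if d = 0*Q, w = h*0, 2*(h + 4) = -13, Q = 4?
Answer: -139726/5 ≈ -27945.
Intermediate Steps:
h = -21/2 (h = -4 + (1/2)*(-13) = -4 - 13/2 = -21/2 ≈ -10.500)
w = 0 (w = -21/2*0 = 0)
d = 0 (d = 0*4 = 0)
k = -46/5 (k = -(-9 + 11*5)/5 = -(-9 + 55)/5 = -1/5*46 = -46/5 ≈ -9.2000)
K = -27936 (K = (144 + 0)*(0 - 194) = 144*(-194) = -27936)
k + K = -46/5 - 27936 = -139726/5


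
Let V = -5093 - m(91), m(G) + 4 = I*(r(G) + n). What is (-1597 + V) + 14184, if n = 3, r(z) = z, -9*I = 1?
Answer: 67576/9 ≈ 7508.4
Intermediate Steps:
I = -⅑ (I = -⅑*1 = -⅑ ≈ -0.11111)
m(G) = -13/3 - G/9 (m(G) = -4 - (G + 3)/9 = -4 - (3 + G)/9 = -4 + (-⅓ - G/9) = -13/3 - G/9)
V = -45707/9 (V = -5093 - (-13/3 - ⅑*91) = -5093 - (-13/3 - 91/9) = -5093 - 1*(-130/9) = -5093 + 130/9 = -45707/9 ≈ -5078.6)
(-1597 + V) + 14184 = (-1597 - 45707/9) + 14184 = -60080/9 + 14184 = 67576/9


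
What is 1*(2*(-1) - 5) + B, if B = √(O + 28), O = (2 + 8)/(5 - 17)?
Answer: -7 + √978/6 ≈ -1.7878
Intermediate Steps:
O = -⅚ (O = 10/(-12) = 10*(-1/12) = -⅚ ≈ -0.83333)
B = √978/6 (B = √(-⅚ + 28) = √(163/6) = √978/6 ≈ 5.2122)
1*(2*(-1) - 5) + B = 1*(2*(-1) - 5) + √978/6 = 1*(-2 - 5) + √978/6 = 1*(-7) + √978/6 = -7 + √978/6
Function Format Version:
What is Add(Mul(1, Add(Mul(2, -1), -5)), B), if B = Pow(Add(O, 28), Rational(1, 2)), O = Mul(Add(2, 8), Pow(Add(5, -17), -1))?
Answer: Add(-7, Mul(Rational(1, 6), Pow(978, Rational(1, 2)))) ≈ -1.7878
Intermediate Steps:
O = Rational(-5, 6) (O = Mul(10, Pow(-12, -1)) = Mul(10, Rational(-1, 12)) = Rational(-5, 6) ≈ -0.83333)
B = Mul(Rational(1, 6), Pow(978, Rational(1, 2))) (B = Pow(Add(Rational(-5, 6), 28), Rational(1, 2)) = Pow(Rational(163, 6), Rational(1, 2)) = Mul(Rational(1, 6), Pow(978, Rational(1, 2))) ≈ 5.2122)
Add(Mul(1, Add(Mul(2, -1), -5)), B) = Add(Mul(1, Add(Mul(2, -1), -5)), Mul(Rational(1, 6), Pow(978, Rational(1, 2)))) = Add(Mul(1, Add(-2, -5)), Mul(Rational(1, 6), Pow(978, Rational(1, 2)))) = Add(Mul(1, -7), Mul(Rational(1, 6), Pow(978, Rational(1, 2)))) = Add(-7, Mul(Rational(1, 6), Pow(978, Rational(1, 2))))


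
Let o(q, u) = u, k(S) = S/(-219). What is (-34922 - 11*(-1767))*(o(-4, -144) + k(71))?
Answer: 489434395/219 ≈ 2.2349e+6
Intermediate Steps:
k(S) = -S/219 (k(S) = S*(-1/219) = -S/219)
(-34922 - 11*(-1767))*(o(-4, -144) + k(71)) = (-34922 - 11*(-1767))*(-144 - 1/219*71) = (-34922 + 19437)*(-144 - 71/219) = -15485*(-31607/219) = 489434395/219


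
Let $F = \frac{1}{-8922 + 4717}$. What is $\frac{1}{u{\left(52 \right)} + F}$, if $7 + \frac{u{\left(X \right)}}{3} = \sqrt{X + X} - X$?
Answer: $- \frac{1564861315}{268705637198} - \frac{53046075 \sqrt{26}}{268705637198} \approx -0.0068303$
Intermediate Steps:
$F = - \frac{1}{4205}$ ($F = \frac{1}{-4205} = - \frac{1}{4205} \approx -0.00023781$)
$u{\left(X \right)} = -21 - 3 X + 3 \sqrt{2} \sqrt{X}$ ($u{\left(X \right)} = -21 + 3 \left(\sqrt{X + X} - X\right) = -21 + 3 \left(\sqrt{2 X} - X\right) = -21 + 3 \left(\sqrt{2} \sqrt{X} - X\right) = -21 + 3 \left(- X + \sqrt{2} \sqrt{X}\right) = -21 + \left(- 3 X + 3 \sqrt{2} \sqrt{X}\right) = -21 - 3 X + 3 \sqrt{2} \sqrt{X}$)
$\frac{1}{u{\left(52 \right)} + F} = \frac{1}{\left(-21 - 156 + 3 \sqrt{2} \sqrt{52}\right) - \frac{1}{4205}} = \frac{1}{\left(-21 - 156 + 3 \sqrt{2} \cdot 2 \sqrt{13}\right) - \frac{1}{4205}} = \frac{1}{\left(-21 - 156 + 6 \sqrt{26}\right) - \frac{1}{4205}} = \frac{1}{\left(-177 + 6 \sqrt{26}\right) - \frac{1}{4205}} = \frac{1}{- \frac{744286}{4205} + 6 \sqrt{26}}$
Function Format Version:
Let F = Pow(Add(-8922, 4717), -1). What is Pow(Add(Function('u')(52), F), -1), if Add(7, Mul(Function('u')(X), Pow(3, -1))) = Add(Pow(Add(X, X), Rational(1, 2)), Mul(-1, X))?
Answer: Add(Rational(-1564861315, 268705637198), Mul(Rational(-53046075, 268705637198), Pow(26, Rational(1, 2)))) ≈ -0.0068303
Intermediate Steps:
F = Rational(-1, 4205) (F = Pow(-4205, -1) = Rational(-1, 4205) ≈ -0.00023781)
Function('u')(X) = Add(-21, Mul(-3, X), Mul(3, Pow(2, Rational(1, 2)), Pow(X, Rational(1, 2)))) (Function('u')(X) = Add(-21, Mul(3, Add(Pow(Add(X, X), Rational(1, 2)), Mul(-1, X)))) = Add(-21, Mul(3, Add(Pow(Mul(2, X), Rational(1, 2)), Mul(-1, X)))) = Add(-21, Mul(3, Add(Mul(Pow(2, Rational(1, 2)), Pow(X, Rational(1, 2))), Mul(-1, X)))) = Add(-21, Mul(3, Add(Mul(-1, X), Mul(Pow(2, Rational(1, 2)), Pow(X, Rational(1, 2)))))) = Add(-21, Add(Mul(-3, X), Mul(3, Pow(2, Rational(1, 2)), Pow(X, Rational(1, 2))))) = Add(-21, Mul(-3, X), Mul(3, Pow(2, Rational(1, 2)), Pow(X, Rational(1, 2)))))
Pow(Add(Function('u')(52), F), -1) = Pow(Add(Add(-21, Mul(-3, 52), Mul(3, Pow(2, Rational(1, 2)), Pow(52, Rational(1, 2)))), Rational(-1, 4205)), -1) = Pow(Add(Add(-21, -156, Mul(3, Pow(2, Rational(1, 2)), Mul(2, Pow(13, Rational(1, 2))))), Rational(-1, 4205)), -1) = Pow(Add(Add(-21, -156, Mul(6, Pow(26, Rational(1, 2)))), Rational(-1, 4205)), -1) = Pow(Add(Add(-177, Mul(6, Pow(26, Rational(1, 2)))), Rational(-1, 4205)), -1) = Pow(Add(Rational(-744286, 4205), Mul(6, Pow(26, Rational(1, 2)))), -1)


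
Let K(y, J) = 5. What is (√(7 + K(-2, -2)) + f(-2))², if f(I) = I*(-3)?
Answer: 48 + 24*√3 ≈ 89.569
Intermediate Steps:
f(I) = -3*I
(√(7 + K(-2, -2)) + f(-2))² = (√(7 + 5) - 3*(-2))² = (√12 + 6)² = (2*√3 + 6)² = (6 + 2*√3)²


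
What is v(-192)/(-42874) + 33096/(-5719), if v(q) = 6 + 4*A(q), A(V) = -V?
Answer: -101670315/17514029 ≈ -5.8051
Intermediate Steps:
v(q) = 6 - 4*q (v(q) = 6 + 4*(-q) = 6 - 4*q)
v(-192)/(-42874) + 33096/(-5719) = (6 - 4*(-192))/(-42874) + 33096/(-5719) = (6 + 768)*(-1/42874) + 33096*(-1/5719) = 774*(-1/42874) - 4728/817 = -387/21437 - 4728/817 = -101670315/17514029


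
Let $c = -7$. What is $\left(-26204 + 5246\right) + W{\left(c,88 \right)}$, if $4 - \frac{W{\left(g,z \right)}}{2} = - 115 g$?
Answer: $-22560$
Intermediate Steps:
$W{\left(g,z \right)} = 8 + 230 g$ ($W{\left(g,z \right)} = 8 - 2 \left(- 115 g\right) = 8 + 230 g$)
$\left(-26204 + 5246\right) + W{\left(c,88 \right)} = \left(-26204 + 5246\right) + \left(8 + 230 \left(-7\right)\right) = -20958 + \left(8 - 1610\right) = -20958 - 1602 = -22560$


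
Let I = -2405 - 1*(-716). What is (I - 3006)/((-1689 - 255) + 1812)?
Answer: 1565/44 ≈ 35.568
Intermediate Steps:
I = -1689 (I = -2405 + 716 = -1689)
(I - 3006)/((-1689 - 255) + 1812) = (-1689 - 3006)/((-1689 - 255) + 1812) = -4695/(-1944 + 1812) = -4695/(-132) = -4695*(-1/132) = 1565/44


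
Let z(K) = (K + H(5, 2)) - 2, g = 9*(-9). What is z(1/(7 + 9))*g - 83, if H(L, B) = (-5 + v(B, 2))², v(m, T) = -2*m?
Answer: -103793/16 ≈ -6487.1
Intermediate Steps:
g = -81
H(L, B) = (-5 - 2*B)²
z(K) = 79 + K (z(K) = (K + (5 + 2*2)²) - 2 = (K + (5 + 4)²) - 2 = (K + 9²) - 2 = (K + 81) - 2 = (81 + K) - 2 = 79 + K)
z(1/(7 + 9))*g - 83 = (79 + 1/(7 + 9))*(-81) - 83 = (79 + 1/16)*(-81) - 83 = (1265/16)*(-81) - 83 = -102465/16 - 83 = -103793/16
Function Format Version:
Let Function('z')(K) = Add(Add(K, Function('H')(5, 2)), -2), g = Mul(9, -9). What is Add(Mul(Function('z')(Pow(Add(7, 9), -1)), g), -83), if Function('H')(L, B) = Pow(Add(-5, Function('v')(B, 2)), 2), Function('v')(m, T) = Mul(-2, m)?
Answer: Rational(-103793, 16) ≈ -6487.1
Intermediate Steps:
g = -81
Function('H')(L, B) = Pow(Add(-5, Mul(-2, B)), 2)
Function('z')(K) = Add(79, K) (Function('z')(K) = Add(Add(K, Pow(Add(5, Mul(2, 2)), 2)), -2) = Add(Add(K, Pow(Add(5, 4), 2)), -2) = Add(Add(K, Pow(9, 2)), -2) = Add(Add(K, 81), -2) = Add(Add(81, K), -2) = Add(79, K))
Add(Mul(Function('z')(Pow(Add(7, 9), -1)), g), -83) = Add(Mul(Add(79, Pow(Add(7, 9), -1)), -81), -83) = Add(Mul(Add(79, Pow(16, -1)), -81), -83) = Add(Mul(Add(79, Rational(1, 16)), -81), -83) = Add(Mul(Rational(1265, 16), -81), -83) = Add(Rational(-102465, 16), -83) = Rational(-103793, 16)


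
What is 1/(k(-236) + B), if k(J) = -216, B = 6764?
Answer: 1/6548 ≈ 0.00015272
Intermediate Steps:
1/(k(-236) + B) = 1/(-216 + 6764) = 1/6548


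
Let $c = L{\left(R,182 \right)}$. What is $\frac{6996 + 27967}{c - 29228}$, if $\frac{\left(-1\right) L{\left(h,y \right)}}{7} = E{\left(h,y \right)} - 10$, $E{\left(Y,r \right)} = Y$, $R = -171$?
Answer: $- \frac{34963}{27961} \approx -1.2504$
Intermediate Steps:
$L{\left(h,y \right)} = 70 - 7 h$ ($L{\left(h,y \right)} = - 7 \left(h - 10\right) = - 7 \left(-10 + h\right) = 70 - 7 h$)
$c = 1267$ ($c = 70 - -1197 = 70 + 1197 = 1267$)
$\frac{6996 + 27967}{c - 29228} = \frac{6996 + 27967}{1267 - 29228} = \frac{34963}{-27961} = 34963 \left(- \frac{1}{27961}\right) = - \frac{34963}{27961}$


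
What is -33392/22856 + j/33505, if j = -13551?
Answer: -178565077/95723785 ≈ -1.8654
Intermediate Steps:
-33392/22856 + j/33505 = -33392/22856 - 13551/33505 = -33392*1/22856 - 13551*1/33505 = -4174/2857 - 13551/33505 = -178565077/95723785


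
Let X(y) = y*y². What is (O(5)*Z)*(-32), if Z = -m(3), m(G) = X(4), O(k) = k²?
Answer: 51200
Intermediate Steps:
X(y) = y³
m(G) = 64 (m(G) = 4³ = 64)
Z = -64 (Z = -1*64 = -64)
(O(5)*Z)*(-32) = (5²*(-64))*(-32) = (25*(-64))*(-32) = -1600*(-32) = 51200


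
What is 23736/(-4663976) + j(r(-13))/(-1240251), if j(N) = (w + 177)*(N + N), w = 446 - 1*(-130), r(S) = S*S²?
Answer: 641757285079/241020870749 ≈ 2.6627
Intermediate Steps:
r(S) = S³
w = 576 (w = 446 + 130 = 576)
j(N) = 1506*N (j(N) = (576 + 177)*(N + N) = 753*(2*N) = 1506*N)
23736/(-4663976) + j(r(-13))/(-1240251) = 23736/(-4663976) + (1506*(-13)³)/(-1240251) = 23736*(-1/4663976) + (1506*(-2197))*(-1/1240251) = -2967/582997 - 3308682*(-1/1240251) = -2967/582997 + 1102894/413417 = 641757285079/241020870749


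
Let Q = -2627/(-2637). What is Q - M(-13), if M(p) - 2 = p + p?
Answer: 65915/2637 ≈ 24.996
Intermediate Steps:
M(p) = 2 + 2*p (M(p) = 2 + (p + p) = 2 + 2*p)
Q = 2627/2637 (Q = -2627*(-1/2637) = 2627/2637 ≈ 0.99621)
Q - M(-13) = 2627/2637 - (2 + 2*(-13)) = 2627/2637 - (2 - 26) = 2627/2637 - 1*(-24) = 2627/2637 + 24 = 65915/2637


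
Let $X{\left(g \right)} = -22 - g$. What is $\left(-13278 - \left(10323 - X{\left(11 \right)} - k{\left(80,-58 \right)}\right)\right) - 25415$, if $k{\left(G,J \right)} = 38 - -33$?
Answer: $-48978$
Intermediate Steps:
$k{\left(G,J \right)} = 71$ ($k{\left(G,J \right)} = 38 + 33 = 71$)
$\left(-13278 - \left(10323 - X{\left(11 \right)} - k{\left(80,-58 \right)}\right)\right) - 25415 = \left(-13278 + \left(\left(71 - 33\right) - 10323\right)\right) - 25415 = \left(-13278 + \left(38 - 10323\right)\right) - 25415 = \left(-13278 - 10285\right) - 25415 = -23563 - 25415 = -48978$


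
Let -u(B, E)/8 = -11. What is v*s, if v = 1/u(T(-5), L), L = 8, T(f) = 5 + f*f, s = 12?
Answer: 3/22 ≈ 0.13636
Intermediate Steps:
T(f) = 5 + f**2
u(B, E) = 88 (u(B, E) = -8*(-11) = 88)
v = 1/88 ≈ 0.011364
v*s = (1/88)*12 = 3/22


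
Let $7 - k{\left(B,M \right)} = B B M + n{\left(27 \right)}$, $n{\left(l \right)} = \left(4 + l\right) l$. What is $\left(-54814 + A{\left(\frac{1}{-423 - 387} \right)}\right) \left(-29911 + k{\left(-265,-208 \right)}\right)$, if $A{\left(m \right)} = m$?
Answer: $- \frac{647167413977119}{810} \approx -7.9897 \cdot 10^{11}$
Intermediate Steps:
$n{\left(l \right)} = l \left(4 + l\right)$
$k{\left(B,M \right)} = -830 - M B^{2}$ ($k{\left(B,M \right)} = 7 - \left(B B M + 27 \left(4 + 27\right)\right) = 7 - \left(B^{2} M + 27 \cdot 31\right) = 7 - \left(M B^{2} + 837\right) = 7 - \left(837 + M B^{2}\right) = -830 - M B^{2}$)
$\left(-54814 + A{\left(\frac{1}{-423 - 387} \right)}\right) \left(-29911 + k{\left(-265,-208 \right)}\right) = \left(-54814 + \frac{1}{-423 - 387}\right) \left(-29911 - \left(830 - 208 \left(-265\right)^{2}\right)\right) = \left(-54814 + \frac{1}{-810}\right) \left(-29911 - \left(830 - 14606800\right)\right) = \left(-54814 - \frac{1}{810}\right) \left(-29911 + \left(-830 + 14606800\right)\right) = - \frac{44399341 \left(-29911 + 14605970\right)}{810} = \left(- \frac{44399341}{810}\right) 14576059 = - \frac{647167413977119}{810}$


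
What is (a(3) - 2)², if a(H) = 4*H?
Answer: 100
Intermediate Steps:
(a(3) - 2)² = (4*3 - 2)² = (12 - 2)² = 10² = 100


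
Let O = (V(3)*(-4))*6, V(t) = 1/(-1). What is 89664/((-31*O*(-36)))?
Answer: 934/279 ≈ 3.3477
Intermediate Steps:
V(t) = -1
O = 24 (O = -1*(-4)*6 = 4*6 = 24)
89664/((-31*O*(-36))) = 89664/((-31*24*(-36))) = 89664/((-744*(-36))) = 89664/26784 = 89664*(1/26784) = 934/279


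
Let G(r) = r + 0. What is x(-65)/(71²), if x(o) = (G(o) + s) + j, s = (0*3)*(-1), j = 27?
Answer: -38/5041 ≈ -0.0075382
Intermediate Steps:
s = 0 (s = 0*(-1) = 0)
G(r) = r
x(o) = 27 + o (x(o) = (o + 0) + 27 = o + 27 = 27 + o)
x(-65)/(71²) = (27 - 65)/(71²) = -38/5041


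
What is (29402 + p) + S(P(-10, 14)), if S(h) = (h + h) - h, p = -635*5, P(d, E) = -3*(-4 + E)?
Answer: 26197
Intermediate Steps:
P(d, E) = 12 - 3*E
p = -3175 (p = -5*635 = -3175)
S(h) = h (S(h) = 2*h - h = h)
(29402 + p) + S(P(-10, 14)) = (29402 - 3175) + (12 - 3*14) = 26227 + (12 - 42) = 26227 - 30 = 26197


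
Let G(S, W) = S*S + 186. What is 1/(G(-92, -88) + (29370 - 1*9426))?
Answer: 1/28594 ≈ 3.4972e-5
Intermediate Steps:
G(S, W) = 186 + S² (G(S, W) = S² + 186 = 186 + S²)
1/(G(-92, -88) + (29370 - 1*9426)) = 1/((186 + (-92)²) + (29370 - 1*9426)) = 1/((186 + 8464) + (29370 - 9426)) = 1/(8650 + 19944) = 1/28594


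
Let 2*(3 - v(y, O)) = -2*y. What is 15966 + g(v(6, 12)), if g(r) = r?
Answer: 15975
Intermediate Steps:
v(y, O) = 3 + y (v(y, O) = 3 - (-1)*y = 3 + y)
15966 + g(v(6, 12)) = 15966 + (3 + 6) = 15966 + 9 = 15975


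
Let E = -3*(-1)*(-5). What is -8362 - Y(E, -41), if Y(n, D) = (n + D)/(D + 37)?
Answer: -8376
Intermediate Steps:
E = -15 (E = 3*(-5) = -15)
Y(n, D) = (D + n)/(37 + D)
-8362 - Y(E, -41) = -8362 - (-41 - 15)/(37 - 41) = -8362 - (-56)/(-4) = -8362 - (-1)*(-56)/4 = -8362 - 1*14 = -8362 - 14 = -8376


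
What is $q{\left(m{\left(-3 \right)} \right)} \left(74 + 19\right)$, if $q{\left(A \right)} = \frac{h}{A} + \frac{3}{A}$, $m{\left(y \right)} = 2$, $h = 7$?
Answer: $465$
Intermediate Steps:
$q{\left(A \right)} = \frac{10}{A}$ ($q{\left(A \right)} = \frac{7}{A} + \frac{3}{A} = \frac{10}{A}$)
$q{\left(m{\left(-3 \right)} \right)} \left(74 + 19\right) = \frac{10}{2} \left(74 + 19\right) = 10 \cdot \frac{1}{2} \cdot 93 = 5 \cdot 93 = 465$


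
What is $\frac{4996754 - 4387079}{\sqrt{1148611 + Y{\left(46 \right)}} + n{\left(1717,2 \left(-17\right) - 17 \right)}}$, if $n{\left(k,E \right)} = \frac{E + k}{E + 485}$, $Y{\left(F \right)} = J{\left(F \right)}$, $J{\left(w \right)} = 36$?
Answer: $- \frac{749697025}{367945202} + \frac{195299225 \sqrt{1148647}}{367945202} \approx 566.83$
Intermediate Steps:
$Y{\left(F \right)} = 36$
$n{\left(k,E \right)} = \frac{E + k}{485 + E}$
$\frac{4996754 - 4387079}{\sqrt{1148611 + Y{\left(46 \right)}} + n{\left(1717,2 \left(-17\right) - 17 \right)}} = \frac{4996754 - 4387079}{\sqrt{1148611 + 36} + \frac{\left(2 \left(-17\right) - 17\right) + 1717}{485 + \left(2 \left(-17\right) - 17\right)}} = \frac{609675}{\sqrt{1148647} + \frac{\left(-34 - 17\right) + 1717}{485 - 51}} = \frac{609675}{\sqrt{1148647} + \frac{-51 + 1717}{485 - 51}} = \frac{609675}{\sqrt{1148647} + \frac{1}{434} \cdot 1666} = \frac{609675}{\sqrt{1148647} + \frac{119}{31}} = \frac{609675}{\frac{119}{31} + \sqrt{1148647}}$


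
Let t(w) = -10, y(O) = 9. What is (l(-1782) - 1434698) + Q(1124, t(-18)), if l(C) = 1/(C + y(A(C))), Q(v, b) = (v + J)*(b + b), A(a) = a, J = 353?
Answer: -2596093975/1773 ≈ -1.4642e+6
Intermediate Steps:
Q(v, b) = 2*b*(353 + v) (Q(v, b) = (v + 353)*(b + b) = (353 + v)*(2*b) = 2*b*(353 + v))
l(C) = 1/(9 + C) (l(C) = 1/(C + 9) = 1/(9 + C))
(l(-1782) - 1434698) + Q(1124, t(-18)) = (1/(9 - 1782) - 1434698) + 2*(-10)*(353 + 1124) = (1/(-1773) - 1434698) + 2*(-10)*1477 = (-1/1773 - 1434698) - 29540 = -2543719555/1773 - 29540 = -2596093975/1773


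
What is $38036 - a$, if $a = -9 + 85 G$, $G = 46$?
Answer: $34135$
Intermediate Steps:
$a = 3901$ ($a = -9 + 85 \cdot 46 = -9 + 3910 = 3901$)
$38036 - a = 38036 - 3901 = 34135$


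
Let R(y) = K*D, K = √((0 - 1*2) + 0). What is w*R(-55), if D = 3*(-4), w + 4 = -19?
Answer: 276*I*√2 ≈ 390.32*I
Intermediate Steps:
w = -23 (w = -4 - 19 = -23)
K = I*√2 (K = √((0 - 2) + 0) = √(-2 + 0) = √(-2) = I*√2 ≈ 1.4142*I)
D = -12
R(y) = -12*I*√2 (R(y) = (I*√2)*(-12) = -12*I*√2)
w*R(-55) = -(-276)*I*√2 = 276*I*√2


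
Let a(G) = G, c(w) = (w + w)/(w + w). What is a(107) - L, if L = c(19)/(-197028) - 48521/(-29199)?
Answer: 202004411605/1917673524 ≈ 105.34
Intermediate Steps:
c(w) = 1 (c(w) = (2*w)/((2*w)) = (2*w)*(1/(2*w)) = 1)
L = 3186655463/1917673524 (L = 1/(-197028) - 48521/(-29199) = 1*(-1/197028) - 48521*(-1/29199) = -1/197028 + 48521/29199 = 3186655463/1917673524 ≈ 1.6617)
a(107) - L = 107 - 1*3186655463/1917673524 = 107 - 3186655463/1917673524 = 202004411605/1917673524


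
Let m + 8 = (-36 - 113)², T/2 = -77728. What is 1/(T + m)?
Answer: -1/133263 ≈ -7.5040e-6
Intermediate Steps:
T = -155456 (T = 2*(-77728) = -155456)
m = 22193 (m = -8 + (-36 - 113)² = -8 + (-149)² = -8 + 22201 = 22193)
1/(T + m) = 1/(-155456 + 22193) = 1/(-133263) = -1/133263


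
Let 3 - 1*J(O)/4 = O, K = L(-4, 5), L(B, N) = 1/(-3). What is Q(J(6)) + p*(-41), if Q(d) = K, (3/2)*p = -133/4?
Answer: 1817/2 ≈ 908.50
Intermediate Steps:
p = -133/6 (p = 2*(-133/4)/3 = 2*(-133*¼)/3 = (⅔)*(-133/4) = -133/6 ≈ -22.167)
L(B, N) = -⅓
K = -⅓ ≈ -0.33333
J(O) = 12 - 4*O
Q(d) = -⅓
Q(J(6)) + p*(-41) = -⅓ - 133/6*(-41) = -⅓ + 5453/6 = 1817/2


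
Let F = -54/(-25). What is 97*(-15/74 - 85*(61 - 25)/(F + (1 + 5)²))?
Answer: -30583615/3922 ≈ -7798.0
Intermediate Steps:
F = 54/25 (F = -54*(-1/25) = 54/25 ≈ 2.1600)
97*(-15/74 - 85*(61 - 25)/(F + (1 + 5)²)) = 97*(-15/74 - 85*(61 - 25)/(54/25 + (1 + 5)²)) = 97*(-15*1/74 - 85*36/(54/25 + 6²)) = 97*(-15/74 - 85*36/(54/25 + 36)) = 97*(-15/74 - 85/((954/25)*(1/36))) = 97*(-15/74 - 85/53/50) = 97*(-15/74 - 85*50/53) = 97*(-15/74 - 4250/53) = 97*(-315295/3922) = -30583615/3922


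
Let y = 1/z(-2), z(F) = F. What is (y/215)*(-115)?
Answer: 23/86 ≈ 0.26744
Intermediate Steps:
y = -½ (y = 1/(-2) = -½ ≈ -0.50000)
(y/215)*(-115) = -½/215*(-115) = -½*1/215*(-115) = -1/430*(-115) = 23/86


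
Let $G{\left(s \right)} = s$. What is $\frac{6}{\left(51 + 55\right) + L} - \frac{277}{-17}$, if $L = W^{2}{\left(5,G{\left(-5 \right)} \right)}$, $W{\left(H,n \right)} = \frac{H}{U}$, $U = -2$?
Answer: $\frac{124781}{7633} \approx 16.348$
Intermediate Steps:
$W{\left(H,n \right)} = - \frac{H}{2}$ ($W{\left(H,n \right)} = \frac{H}{-2} = H \left(- \frac{1}{2}\right) = - \frac{H}{2}$)
$L = \frac{25}{4}$ ($L = \left(\left(- \frac{1}{2}\right) 5\right)^{2} = \left(- \frac{5}{2}\right)^{2} = \frac{25}{4} \approx 6.25$)
$\frac{6}{\left(51 + 55\right) + L} - \frac{277}{-17} = \frac{6}{\left(51 + 55\right) + \frac{25}{4}} - \frac{277}{-17} = \frac{6}{106 + \frac{25}{4}} - - \frac{277}{17} = \frac{6}{\frac{449}{4}} + \frac{277}{17} = 6 \cdot \frac{4}{449} + \frac{277}{17} = \frac{24}{449} + \frac{277}{17} = \frac{124781}{7633}$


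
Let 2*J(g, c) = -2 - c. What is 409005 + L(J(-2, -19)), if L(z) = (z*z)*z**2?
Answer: 6627601/16 ≈ 4.1423e+5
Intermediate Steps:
J(g, c) = -1 - c/2 (J(g, c) = (-2 - c)/2 = -1 - c/2)
L(z) = z**4 (L(z) = z**2*z**2 = z**4)
409005 + L(J(-2, -19)) = 409005 + (-1 - 1/2*(-19))**4 = 409005 + (-1 + 19/2)**4 = 409005 + (17/2)**4 = 409005 + 83521/16 = 6627601/16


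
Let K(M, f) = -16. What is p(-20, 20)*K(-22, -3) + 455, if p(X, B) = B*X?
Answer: 6855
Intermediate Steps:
p(-20, 20)*K(-22, -3) + 455 = (20*(-20))*(-16) + 455 = -400*(-16) + 455 = 6400 + 455 = 6855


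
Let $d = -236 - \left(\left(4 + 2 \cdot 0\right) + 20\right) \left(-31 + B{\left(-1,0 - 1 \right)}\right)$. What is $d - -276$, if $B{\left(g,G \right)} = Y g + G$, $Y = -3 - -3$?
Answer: $808$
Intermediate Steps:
$Y = 0$ ($Y = -3 + 3 = 0$)
$B{\left(g,G \right)} = G$ ($B{\left(g,G \right)} = 0 g + G = 0 + G = G$)
$d = 532$ ($d = -236 - \left(\left(4 + 2 \cdot 0\right) + 20\right) \left(-31 + \left(0 - 1\right)\right) = -236 - \left(\left(4 + 0\right) + 20\right) \left(-31 + \left(0 - 1\right)\right) = -236 - \left(4 + 20\right) \left(-31 - 1\right) = -236 - 24 \left(-32\right) = -236 - -768 = -236 + 768 = 532$)
$d - -276 = 532 - -276 = 532 + 276 = 808$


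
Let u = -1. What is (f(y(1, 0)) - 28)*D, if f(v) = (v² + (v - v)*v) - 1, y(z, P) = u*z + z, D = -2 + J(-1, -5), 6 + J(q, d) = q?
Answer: 261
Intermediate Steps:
J(q, d) = -6 + q
D = -9 (D = -2 + (-6 - 1) = -2 - 7 = -9)
y(z, P) = 0 (y(z, P) = -z + z = 0)
f(v) = -1 + v² (f(v) = (v² + 0*v) - 1 = (v² + 0) - 1 = v² - 1 = -1 + v²)
(f(y(1, 0)) - 28)*D = ((-1 + 0²) - 28)*(-9) = ((-1 + 0) - 28)*(-9) = (-1 - 28)*(-9) = -29*(-9) = 261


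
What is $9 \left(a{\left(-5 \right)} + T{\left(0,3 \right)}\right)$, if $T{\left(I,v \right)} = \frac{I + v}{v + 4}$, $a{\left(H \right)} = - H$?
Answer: $\frac{342}{7} \approx 48.857$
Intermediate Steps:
$T{\left(I,v \right)} = \frac{I + v}{4 + v}$
$9 \left(a{\left(-5 \right)} + T{\left(0,3 \right)}\right) = 9 \left(\left(-1\right) \left(-5\right) + \frac{0 + 3}{4 + 3}\right) = 9 \left(5 + \frac{1}{7} \cdot 3\right) = 9 \left(5 + \frac{3}{7}\right) = 9 \cdot \frac{38}{7} = \frac{342}{7}$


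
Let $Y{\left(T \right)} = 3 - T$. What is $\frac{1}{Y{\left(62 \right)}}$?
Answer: $- \frac{1}{59} \approx -0.016949$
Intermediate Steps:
$\frac{1}{Y{\left(62 \right)}} = \frac{1}{3 - 62} = \frac{1}{-59} = - \frac{1}{59}$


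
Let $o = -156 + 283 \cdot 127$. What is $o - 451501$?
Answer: $-415716$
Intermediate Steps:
$o = 35785$ ($o = -156 + 35941 = 35785$)
$o - 451501 = 35785 - 451501 = -415716$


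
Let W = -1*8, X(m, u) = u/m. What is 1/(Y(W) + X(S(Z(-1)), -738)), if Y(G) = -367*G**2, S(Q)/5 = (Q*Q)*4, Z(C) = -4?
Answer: -160/3758449 ≈ -4.2571e-5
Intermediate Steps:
S(Q) = 20*Q**2 (S(Q) = 5*((Q*Q)*4) = 5*(Q**2*4) = 5*(4*Q**2) = 20*Q**2)
W = -8
1/(Y(W) + X(S(Z(-1)), -738)) = 1/(-367*(-8)**2 - 738/(20*(-4)**2)) = 1/(-367*64 - 738/(20*16)) = 1/(-23488 - 738/320) = 1/(-23488 - 738*1/320) = 1/(-23488 - 369/160) = 1/(-3758449/160) = -160/3758449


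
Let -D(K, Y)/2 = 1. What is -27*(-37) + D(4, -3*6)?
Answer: 997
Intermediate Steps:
D(K, Y) = -2 (D(K, Y) = -2*1 = -2)
-27*(-37) + D(4, -3*6) = -27*(-37) - 2 = 999 - 2 = 997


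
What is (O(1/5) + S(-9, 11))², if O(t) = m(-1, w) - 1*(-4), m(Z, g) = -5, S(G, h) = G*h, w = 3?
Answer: 10000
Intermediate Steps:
O(t) = -1 (O(t) = -5 - 1*(-4) = -5 + 4 = -1)
(O(1/5) + S(-9, 11))² = (-1 - 9*11)² = (-1 - 99)² = (-100)² = 10000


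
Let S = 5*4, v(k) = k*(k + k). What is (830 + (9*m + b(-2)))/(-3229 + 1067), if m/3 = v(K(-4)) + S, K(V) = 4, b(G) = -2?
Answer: -1116/1081 ≈ -1.0324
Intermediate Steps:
v(k) = 2*k² (v(k) = k*(2*k) = 2*k²)
S = 20
m = 156 (m = 3*(2*4² + 20) = 3*(2*16 + 20) = 3*(32 + 20) = 3*52 = 156)
(830 + (9*m + b(-2)))/(-3229 + 1067) = (830 + (9*156 - 2))/(-3229 + 1067) = (830 + (1404 - 2))/(-2162) = (830 + 1402)*(-1/2162) = 2232*(-1/2162) = -1116/1081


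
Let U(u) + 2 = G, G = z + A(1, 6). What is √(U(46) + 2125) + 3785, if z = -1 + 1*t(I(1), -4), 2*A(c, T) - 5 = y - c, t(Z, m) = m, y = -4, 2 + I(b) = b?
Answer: 3785 + √2118 ≈ 3831.0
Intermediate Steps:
I(b) = -2 + b
A(c, T) = ½ - c/2 (A(c, T) = 5/2 + (-4 - c)/2 = 5/2 + (-2 - c/2) = ½ - c/2)
z = -5 (z = -1 + 1*(-4) = -1 - 4 = -5)
G = -5 (G = -5 + (½ - ½*1) = -5 + (½ - ½) = -5 + 0 = -5)
U(u) = -7 (U(u) = -2 - 5 = -7)
√(U(46) + 2125) + 3785 = √(-7 + 2125) + 3785 = √2118 + 3785 = 3785 + √2118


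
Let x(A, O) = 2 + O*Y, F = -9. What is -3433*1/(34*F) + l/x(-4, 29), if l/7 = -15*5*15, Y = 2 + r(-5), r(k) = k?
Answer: 31783/306 ≈ 103.87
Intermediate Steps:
Y = -3 (Y = 2 - 5 = -3)
l = -7875 (l = 7*(-15*5*15) = 7*(-75*15) = 7*(-1125) = -7875)
x(A, O) = 2 - 3*O (x(A, O) = 2 + O*(-3) = 2 - 3*O)
-3433*1/(34*F) + l/x(-4, 29) = -3433/(34*(-9)) - 7875/(2 - 3*29) = -3433/(-306) - 7875/(2 - 87) = -3433*(-1/306) - 7875/(-85) = 3433/306 - 7875*(-1/85) = 3433/306 + 1575/17 = 31783/306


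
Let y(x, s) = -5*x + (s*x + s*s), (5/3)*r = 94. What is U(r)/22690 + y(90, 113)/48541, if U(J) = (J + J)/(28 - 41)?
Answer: 16570262263/35795346925 ≈ 0.46292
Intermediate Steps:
r = 282/5 (r = (3/5)*94 = 282/5 ≈ 56.400)
U(J) = -2*J/13 (U(J) = (2*J)/(-13) = (2*J)*(-1/13) = -2*J/13)
y(x, s) = s**2 - 5*x + s*x (y(x, s) = -5*x + (s*x + s**2) = -5*x + (s**2 + s*x) = s**2 - 5*x + s*x)
U(r)/22690 + y(90, 113)/48541 = -2/13*282/5/22690 + (113**2 - 5*90 + 113*90)/48541 = -564/65*1/22690 + (12769 - 450 + 10170)*(1/48541) = -282/737425 + 22489*(1/48541) = -282/737425 + 22489/48541 = 16570262263/35795346925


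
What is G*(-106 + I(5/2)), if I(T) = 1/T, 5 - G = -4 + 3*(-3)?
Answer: -9504/5 ≈ -1900.8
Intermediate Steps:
G = 18 (G = 5 - (-4 + 3*(-3)) = 5 - (-4 - 9) = 5 - 1*(-13) = 5 + 13 = 18)
G*(-106 + I(5/2)) = 18*(-106 + 1/(5/2)) = 18*(-106 + 2/5) = 18*(-528/5) = -9504/5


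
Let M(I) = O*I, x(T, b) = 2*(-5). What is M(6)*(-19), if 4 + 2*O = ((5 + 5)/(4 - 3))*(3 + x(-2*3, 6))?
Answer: 4218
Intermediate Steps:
x(T, b) = -10
O = -37 (O = -2 + (((5 + 5)/(4 - 3))*(3 - 10))/2 = -2 + ((10/1)*(-7))/2 = -2 + ((10*1)*(-7))/2 = -2 + (10*(-7))/2 = -2 + (1/2)*(-70) = -2 - 35 = -37)
M(I) = -37*I
M(6)*(-19) = -37*6*(-19) = -222*(-19) = 4218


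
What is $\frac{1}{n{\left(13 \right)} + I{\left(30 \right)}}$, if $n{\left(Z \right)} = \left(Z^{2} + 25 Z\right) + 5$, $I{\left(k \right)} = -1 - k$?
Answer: $\frac{1}{468} \approx 0.0021368$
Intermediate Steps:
$n{\left(Z \right)} = 5 + Z^{2} + 25 Z$
$\frac{1}{n{\left(13 \right)} + I{\left(30 \right)}} = \frac{1}{\left(5 + 13^{2} + 25 \cdot 13\right) - 31} = \frac{1}{\left(5 + 169 + 325\right) - 31} = \frac{1}{499 - 31} = \frac{1}{468}$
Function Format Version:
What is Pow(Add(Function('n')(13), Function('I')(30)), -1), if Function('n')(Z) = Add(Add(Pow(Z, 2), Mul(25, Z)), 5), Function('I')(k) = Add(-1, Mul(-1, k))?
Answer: Rational(1, 468) ≈ 0.0021368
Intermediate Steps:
Function('n')(Z) = Add(5, Pow(Z, 2), Mul(25, Z))
Pow(Add(Function('n')(13), Function('I')(30)), -1) = Pow(Add(Add(5, Pow(13, 2), Mul(25, 13)), Add(-1, Mul(-1, 30))), -1) = Pow(Add(Add(5, 169, 325), Add(-1, -30)), -1) = Pow(Add(499, -31), -1) = Pow(468, -1) = Rational(1, 468)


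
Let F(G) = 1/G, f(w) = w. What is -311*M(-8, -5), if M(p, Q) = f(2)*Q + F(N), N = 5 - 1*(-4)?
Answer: 27679/9 ≈ 3075.4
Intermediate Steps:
N = 9 (N = 5 + 4 = 9)
M(p, Q) = 1/9 + 2*Q (M(p, Q) = 2*Q + 1/9 = 1/9 + 2*Q)
-311*M(-8, -5) = -311*(1/9 + 2*(-5)) = -311*(1/9 - 10) = -311*(-89/9) = 27679/9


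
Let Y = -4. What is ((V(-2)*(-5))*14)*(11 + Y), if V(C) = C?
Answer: 980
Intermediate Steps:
((V(-2)*(-5))*14)*(11 + Y) = (-2*(-5)*14)*(11 - 4) = (10*14)*7 = 140*7 = 980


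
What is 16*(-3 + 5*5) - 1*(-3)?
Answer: 355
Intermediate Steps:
16*(-3 + 5*5) - 1*(-3) = 16*(-3 + 25) + 3 = 16*22 + 3 = 352 + 3 = 355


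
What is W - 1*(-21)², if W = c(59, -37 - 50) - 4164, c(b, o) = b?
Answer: -4546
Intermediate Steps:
W = -4105 (W = 59 - 4164 = -4105)
W - 1*(-21)² = -4105 - 1*(-21)² = -4105 - 1*441 = -4105 - 441 = -4546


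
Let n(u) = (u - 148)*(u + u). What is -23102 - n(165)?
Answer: -28712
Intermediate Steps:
n(u) = 2*u*(-148 + u) (n(u) = (-148 + u)*(2*u) = 2*u*(-148 + u))
-23102 - n(165) = -23102 - 2*165*(-148 + 165) = -23102 - 2*165*17 = -23102 - 1*5610 = -23102 - 5610 = -28712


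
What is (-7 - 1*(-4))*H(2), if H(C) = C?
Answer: -6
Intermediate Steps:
(-7 - 1*(-4))*H(2) = (-7 - 1*(-4))*2 = (-7 + 4)*2 = -3*2 = -6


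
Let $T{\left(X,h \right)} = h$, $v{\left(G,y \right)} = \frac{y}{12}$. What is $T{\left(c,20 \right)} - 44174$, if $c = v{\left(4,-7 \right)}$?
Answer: $-44154$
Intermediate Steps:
$v{\left(G,y \right)} = \frac{y}{12}$ ($v{\left(G,y \right)} = y \frac{1}{12} = \frac{y}{12}$)
$c = - \frac{7}{12}$ ($c = \frac{1}{12} \left(-7\right) = - \frac{7}{12} \approx -0.58333$)
$T{\left(c,20 \right)} - 44174 = 20 - 44174 = -44154$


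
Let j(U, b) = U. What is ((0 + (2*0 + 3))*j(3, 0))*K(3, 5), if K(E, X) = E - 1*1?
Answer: 18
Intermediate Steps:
K(E, X) = -1 + E (K(E, X) = E - 1 = -1 + E)
((0 + (2*0 + 3))*j(3, 0))*K(3, 5) = ((0 + (2*0 + 3))*3)*(-1 + 3) = ((0 + (0 + 3))*3)*2 = ((0 + 3)*3)*2 = (3*3)*2 = 9*2 = 18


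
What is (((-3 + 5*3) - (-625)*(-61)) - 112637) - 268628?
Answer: -419378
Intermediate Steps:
(((-3 + 5*3) - (-625)*(-61)) - 112637) - 268628 = (((-3 + 15) - 125*305) - 112637) - 268628 = ((12 - 38125) - 112637) - 268628 = (-38113 - 112637) - 268628 = -150750 - 268628 = -419378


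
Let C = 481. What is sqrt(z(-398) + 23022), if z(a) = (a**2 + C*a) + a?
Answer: I*sqrt(10410) ≈ 102.03*I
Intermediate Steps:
z(a) = a**2 + 482*a (z(a) = (a**2 + 481*a) + a = a**2 + 482*a)
sqrt(z(-398) + 23022) = sqrt(-398*(482 - 398) + 23022) = sqrt(-398*84 + 23022) = sqrt(-33432 + 23022) = sqrt(-10410) = I*sqrt(10410)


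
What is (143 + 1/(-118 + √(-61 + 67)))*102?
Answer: 101497956/6959 - 51*√6/6959 ≈ 14585.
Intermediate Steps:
(143 + 1/(-118 + √(-61 + 67)))*102 = (143 + 1/(-118 + √6))*102 = 14586 + 102/(-118 + √6)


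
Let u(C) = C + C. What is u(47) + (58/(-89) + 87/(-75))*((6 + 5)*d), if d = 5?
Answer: -2511/445 ≈ -5.6427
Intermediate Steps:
u(C) = 2*C
u(47) + (58/(-89) + 87/(-75))*((6 + 5)*d) = 2*47 + (58/(-89) + 87/(-75))*((6 + 5)*5) = 94 + (58*(-1/89) + 87*(-1/75))*(11*5) = 94 + (-58/89 - 29/25)*55 = 94 - 4031/2225*55 = 94 - 44341/445 = -2511/445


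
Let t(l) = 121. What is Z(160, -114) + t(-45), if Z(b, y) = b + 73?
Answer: 354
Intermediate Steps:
Z(b, y) = 73 + b
Z(160, -114) + t(-45) = (73 + 160) + 121 = 233 + 121 = 354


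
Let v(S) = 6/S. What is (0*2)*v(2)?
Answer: 0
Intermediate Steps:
(0*2)*v(2) = (0*2)*(6/2) = 0*(6*(½)) = 0*3 = 0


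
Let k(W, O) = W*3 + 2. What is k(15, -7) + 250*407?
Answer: 101797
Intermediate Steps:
k(W, O) = 2 + 3*W (k(W, O) = 3*W + 2 = 2 + 3*W)
k(15, -7) + 250*407 = (2 + 3*15) + 250*407 = (2 + 45) + 101750 = 47 + 101750 = 101797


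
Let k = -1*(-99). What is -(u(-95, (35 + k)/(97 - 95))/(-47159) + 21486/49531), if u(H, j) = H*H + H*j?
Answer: -125929402/333690347 ≈ -0.37738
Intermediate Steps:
k = 99
u(H, j) = H² + H*j
-(u(-95, (35 + k)/(97 - 95))/(-47159) + 21486/49531) = -(-95*(-95 + (35 + 99)/(97 - 95))/(-47159) + 21486/49531) = -(-95*(-95 + 134/2)*(-1/47159) + 21486*(1/49531)) = -(-95*(-95 + 134*(½))*(-1/47159) + 21486/49531) = -(-95*(-95 + 67)*(-1/47159) + 21486/49531) = -(-95*(-28)*(-1/47159) + 21486/49531) = -(2660*(-1/47159) + 21486/49531) = -(-380/6737 + 21486/49531) = -1*125929402/333690347 = -125929402/333690347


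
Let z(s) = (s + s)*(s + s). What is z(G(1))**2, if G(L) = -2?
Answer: 256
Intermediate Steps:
z(s) = 4*s**2 (z(s) = (2*s)*(2*s) = 4*s**2)
z(G(1))**2 = (4*(-2)**2)**2 = (4*4)**2 = 16**2 = 256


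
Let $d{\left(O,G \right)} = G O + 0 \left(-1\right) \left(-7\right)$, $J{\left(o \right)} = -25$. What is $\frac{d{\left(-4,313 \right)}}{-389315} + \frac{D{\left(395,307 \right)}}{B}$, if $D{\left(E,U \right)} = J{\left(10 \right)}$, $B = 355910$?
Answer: $\frac{87173289}{27712220330} \approx 0.0031457$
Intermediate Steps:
$D{\left(E,U \right)} = -25$
$d{\left(O,G \right)} = G O$ ($d{\left(O,G \right)} = G O + 0 \left(-7\right) = G O + 0 = G O$)
$\frac{d{\left(-4,313 \right)}}{-389315} + \frac{D{\left(395,307 \right)}}{B} = \frac{313 \left(-4\right)}{-389315} - \frac{25}{355910} = \left(-1252\right) \left(- \frac{1}{389315}\right) - \frac{5}{71182} = \frac{1252}{389315} - \frac{5}{71182} = \frac{87173289}{27712220330}$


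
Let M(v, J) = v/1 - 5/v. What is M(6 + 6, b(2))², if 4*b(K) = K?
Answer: 19321/144 ≈ 134.17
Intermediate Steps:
b(K) = K/4
M(v, J) = v - 5/v (M(v, J) = v*1 - 5/v = v - 5/v)
M(6 + 6, b(2))² = ((6 + 6) - 5/(6 + 6))² = (12 - 5/12)² = (139/12)² = 19321/144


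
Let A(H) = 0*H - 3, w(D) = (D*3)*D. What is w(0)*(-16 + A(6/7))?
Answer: 0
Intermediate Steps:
w(D) = 3*D² (w(D) = (3*D)*D = 3*D²)
A(H) = -3 (A(H) = 0 - 3 = -3)
w(0)*(-16 + A(6/7)) = (3*0²)*(-16 - 3) = (3*0)*(-19) = 0*(-19) = 0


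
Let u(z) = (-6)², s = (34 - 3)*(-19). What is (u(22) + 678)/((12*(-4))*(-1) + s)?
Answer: -714/541 ≈ -1.3198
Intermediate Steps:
s = -589 (s = 31*(-19) = -589)
u(z) = 36
(u(22) + 678)/((12*(-4))*(-1) + s) = (36 + 678)/((12*(-4))*(-1) - 589) = 714/(-48*(-1) - 589) = 714/(48 - 589) = 714/(-541) = 714*(-1/541) = -714/541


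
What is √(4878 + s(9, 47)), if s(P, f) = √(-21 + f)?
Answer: √(4878 + √26) ≈ 69.879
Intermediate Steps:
√(4878 + s(9, 47)) = √(4878 + √(-21 + 47)) = √(4878 + √26)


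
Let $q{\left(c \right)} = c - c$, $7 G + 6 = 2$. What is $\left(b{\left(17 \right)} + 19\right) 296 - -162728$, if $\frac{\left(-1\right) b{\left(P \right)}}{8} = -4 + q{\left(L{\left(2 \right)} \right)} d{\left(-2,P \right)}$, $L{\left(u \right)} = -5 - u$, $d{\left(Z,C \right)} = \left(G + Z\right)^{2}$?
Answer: $177824$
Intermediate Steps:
$G = - \frac{4}{7}$ ($G = - \frac{6}{7} + \frac{1}{7} \cdot 2 = - \frac{6}{7} + \frac{2}{7} = - \frac{4}{7} \approx -0.57143$)
$d{\left(Z,C \right)} = \left(- \frac{4}{7} + Z\right)^{2}$
$q{\left(c \right)} = 0$
$b{\left(P \right)} = 32$ ($b{\left(P \right)} = - 8 \left(-4 + 0 \frac{\left(-4 + 7 \left(-2\right)\right)^{2}}{49}\right) = - 8 \left(-4 + 0 \frac{\left(-4 - 14\right)^{2}}{49}\right) = - 8 \left(-4 + 0 \frac{\left(-18\right)^{2}}{49}\right) = - 8 \left(-4 + 0 \cdot \frac{1}{49} \cdot 324\right) = - 8 \left(-4 + 0 \cdot \frac{324}{49}\right) = - 8 \left(-4 + 0\right) = \left(-8\right) \left(-4\right) = 32$)
$\left(b{\left(17 \right)} + 19\right) 296 - -162728 = \left(32 + 19\right) 296 - -162728 = 51 \cdot 296 + 162728 = 15096 + 162728 = 177824$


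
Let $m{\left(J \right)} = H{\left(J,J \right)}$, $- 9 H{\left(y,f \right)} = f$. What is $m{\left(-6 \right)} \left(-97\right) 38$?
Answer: $- \frac{7372}{3} \approx -2457.3$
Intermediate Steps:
$H{\left(y,f \right)} = - \frac{f}{9}$
$m{\left(J \right)} = - \frac{J}{9}$
$m{\left(-6 \right)} \left(-97\right) 38 = \left(- \frac{1}{9}\right) \left(-6\right) \left(-97\right) 38 = \frac{2}{3} \left(-97\right) 38 = \left(- \frac{194}{3}\right) 38 = - \frac{7372}{3}$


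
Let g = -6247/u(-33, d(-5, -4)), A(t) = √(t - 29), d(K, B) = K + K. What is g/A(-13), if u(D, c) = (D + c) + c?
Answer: -6247*I*√42/2226 ≈ -18.187*I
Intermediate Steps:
d(K, B) = 2*K
A(t) = √(-29 + t)
u(D, c) = D + 2*c
g = 6247/53 (g = -6247/(-33 + 2*(2*(-5))) = -6247/(-33 + 2*(-10)) = -6247/(-33 - 20) = -6247/(-53) = -6247*(-1/53) = 6247/53 ≈ 117.87)
g/A(-13) = 6247/(53*(√(-29 - 13))) = 6247/(53*(√(-42))) = 6247/(53*((I*√42))) = 6247*(-I*√42/42)/53 = -6247*I*√42/2226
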